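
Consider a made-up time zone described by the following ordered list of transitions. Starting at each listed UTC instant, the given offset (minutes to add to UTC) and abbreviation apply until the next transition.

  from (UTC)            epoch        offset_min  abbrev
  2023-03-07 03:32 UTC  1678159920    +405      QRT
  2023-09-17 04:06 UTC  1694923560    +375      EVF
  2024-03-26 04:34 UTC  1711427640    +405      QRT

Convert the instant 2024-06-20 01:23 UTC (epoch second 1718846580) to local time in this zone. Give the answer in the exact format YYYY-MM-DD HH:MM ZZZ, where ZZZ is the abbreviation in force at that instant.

2024-06-20 08:08 QRT

Query: 2024-06-20 01:23 UTC
Rule 3/3 (QRT, +06:45): 2024-03-26 04:34 UTC ≤ query < +∞
1·60 + 23 + 405 = 488 min
488 = 0·1440 + 488; 488 = 8·60 + 8 → 08:08, same day
→ 2024-06-20 08:08 QRT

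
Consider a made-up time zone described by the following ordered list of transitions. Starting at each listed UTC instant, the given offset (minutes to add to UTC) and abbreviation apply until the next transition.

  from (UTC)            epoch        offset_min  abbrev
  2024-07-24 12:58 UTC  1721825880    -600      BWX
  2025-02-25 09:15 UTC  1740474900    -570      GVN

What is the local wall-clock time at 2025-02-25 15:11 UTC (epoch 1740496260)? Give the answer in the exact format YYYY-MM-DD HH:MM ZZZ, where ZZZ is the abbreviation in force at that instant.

Query: 2025-02-25 15:11 UTC
Rule 2/2 (GVN, -09:30): 2025-02-25 09:15 UTC ≤ query < +∞
15·60 + 11 - 570 = 341 min
341 = 0·1440 + 341; 341 = 5·60 + 41 → 05:41, same day
→ 2025-02-25 05:41 GVN

2025-02-25 05:41 GVN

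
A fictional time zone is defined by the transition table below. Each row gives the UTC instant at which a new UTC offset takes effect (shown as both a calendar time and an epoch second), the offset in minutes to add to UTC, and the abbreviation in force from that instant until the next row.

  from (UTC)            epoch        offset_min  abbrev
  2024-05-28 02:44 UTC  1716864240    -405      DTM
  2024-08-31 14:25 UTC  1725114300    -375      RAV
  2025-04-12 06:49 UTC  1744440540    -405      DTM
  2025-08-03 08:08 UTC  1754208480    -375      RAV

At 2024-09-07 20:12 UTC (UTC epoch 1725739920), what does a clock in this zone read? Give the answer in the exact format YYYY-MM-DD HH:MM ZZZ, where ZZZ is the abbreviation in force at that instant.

Query: 2024-09-07 20:12 UTC
Rule 2/4 (RAV, -06:15): 2024-08-31 14:25 UTC ≤ query < 2025-04-12 06:49 UTC
20·60 + 12 - 375 = 837 min
837 = 0·1440 + 837; 837 = 13·60 + 57 → 13:57, same day
→ 2024-09-07 13:57 RAV

2024-09-07 13:57 RAV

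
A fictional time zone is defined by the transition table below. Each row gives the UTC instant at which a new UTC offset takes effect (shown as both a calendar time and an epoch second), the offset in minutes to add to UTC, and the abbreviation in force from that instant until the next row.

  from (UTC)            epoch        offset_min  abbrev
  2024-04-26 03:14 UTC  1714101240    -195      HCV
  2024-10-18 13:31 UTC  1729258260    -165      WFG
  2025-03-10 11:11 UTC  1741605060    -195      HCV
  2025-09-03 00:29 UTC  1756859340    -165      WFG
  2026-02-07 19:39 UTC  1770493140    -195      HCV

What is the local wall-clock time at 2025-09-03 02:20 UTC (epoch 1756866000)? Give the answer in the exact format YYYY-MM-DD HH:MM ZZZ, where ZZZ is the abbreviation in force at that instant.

Query: 2025-09-03 02:20 UTC
Rule 4/5 (WFG, -02:45): 2025-09-03 00:29 UTC ≤ query < 2026-02-07 19:39 UTC
2·60 + 20 - 165 = -25 min
-25 = -1·1440 + 1415; 1415 = 23·60 + 35 → 23:35, 2025-09-03 - 1 day = 2025-09-02
→ 2025-09-02 23:35 WFG

2025-09-02 23:35 WFG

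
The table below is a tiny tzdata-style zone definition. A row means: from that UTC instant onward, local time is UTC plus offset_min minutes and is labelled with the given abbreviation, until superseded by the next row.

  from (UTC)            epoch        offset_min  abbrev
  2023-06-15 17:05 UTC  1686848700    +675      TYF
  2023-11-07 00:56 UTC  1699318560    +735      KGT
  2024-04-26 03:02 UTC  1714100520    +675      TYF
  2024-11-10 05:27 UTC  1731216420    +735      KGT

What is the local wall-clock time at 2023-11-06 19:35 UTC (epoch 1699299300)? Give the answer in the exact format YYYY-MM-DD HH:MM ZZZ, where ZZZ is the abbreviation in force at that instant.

2023-11-07 06:50 TYF

Query: 2023-11-06 19:35 UTC
Rule 1/4 (TYF, +11:15): 2023-06-15 17:05 UTC ≤ query < 2023-11-07 00:56 UTC
19·60 + 35 + 675 = 1850 min
1850 = 1·1440 + 410; 410 = 6·60 + 50 → 06:50, 2023-11-06 + 1 day = 2023-11-07
→ 2023-11-07 06:50 TYF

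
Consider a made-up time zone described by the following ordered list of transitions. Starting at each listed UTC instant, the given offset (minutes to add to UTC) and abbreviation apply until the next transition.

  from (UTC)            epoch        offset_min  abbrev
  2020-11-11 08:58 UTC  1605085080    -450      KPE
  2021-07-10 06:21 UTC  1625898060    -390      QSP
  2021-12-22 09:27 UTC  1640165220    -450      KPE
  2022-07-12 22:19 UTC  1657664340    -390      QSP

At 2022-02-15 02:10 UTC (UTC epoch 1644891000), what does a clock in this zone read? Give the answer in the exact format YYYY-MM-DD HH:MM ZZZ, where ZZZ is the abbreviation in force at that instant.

2022-02-14 18:40 KPE

Query: 2022-02-15 02:10 UTC
Rule 3/4 (KPE, -07:30): 2021-12-22 09:27 UTC ≤ query < 2022-07-12 22:19 UTC
2·60 + 10 - 450 = -320 min
-320 = -1·1440 + 1120; 1120 = 18·60 + 40 → 18:40, 2022-02-15 - 1 day = 2022-02-14
→ 2022-02-14 18:40 KPE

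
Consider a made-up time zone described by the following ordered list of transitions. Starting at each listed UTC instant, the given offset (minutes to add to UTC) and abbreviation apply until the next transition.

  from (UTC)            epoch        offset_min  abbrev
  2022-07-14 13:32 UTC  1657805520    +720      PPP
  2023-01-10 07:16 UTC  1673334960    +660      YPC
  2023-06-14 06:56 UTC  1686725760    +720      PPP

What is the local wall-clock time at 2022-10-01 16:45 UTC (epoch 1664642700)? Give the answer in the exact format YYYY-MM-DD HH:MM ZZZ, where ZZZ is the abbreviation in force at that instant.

Query: 2022-10-01 16:45 UTC
Rule 1/3 (PPP, +12:00): 2022-07-14 13:32 UTC ≤ query < 2023-01-10 07:16 UTC
16·60 + 45 + 720 = 1725 min
1725 = 1·1440 + 285; 285 = 4·60 + 45 → 04:45, 2022-10-01 + 1 day = 2022-10-02
→ 2022-10-02 04:45 PPP

2022-10-02 04:45 PPP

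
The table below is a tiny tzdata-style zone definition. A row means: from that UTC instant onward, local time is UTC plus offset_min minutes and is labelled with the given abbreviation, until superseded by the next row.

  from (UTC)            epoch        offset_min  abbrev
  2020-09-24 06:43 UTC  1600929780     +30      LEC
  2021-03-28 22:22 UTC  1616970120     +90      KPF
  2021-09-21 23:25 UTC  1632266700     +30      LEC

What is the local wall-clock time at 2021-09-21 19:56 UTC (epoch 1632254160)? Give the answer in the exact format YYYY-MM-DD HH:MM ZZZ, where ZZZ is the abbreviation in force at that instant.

2021-09-21 21:26 KPF

Query: 2021-09-21 19:56 UTC
Rule 2/3 (KPF, +01:30): 2021-03-28 22:22 UTC ≤ query < 2021-09-21 23:25 UTC
19·60 + 56 + 90 = 1286 min
1286 = 0·1440 + 1286; 1286 = 21·60 + 26 → 21:26, same day
→ 2021-09-21 21:26 KPF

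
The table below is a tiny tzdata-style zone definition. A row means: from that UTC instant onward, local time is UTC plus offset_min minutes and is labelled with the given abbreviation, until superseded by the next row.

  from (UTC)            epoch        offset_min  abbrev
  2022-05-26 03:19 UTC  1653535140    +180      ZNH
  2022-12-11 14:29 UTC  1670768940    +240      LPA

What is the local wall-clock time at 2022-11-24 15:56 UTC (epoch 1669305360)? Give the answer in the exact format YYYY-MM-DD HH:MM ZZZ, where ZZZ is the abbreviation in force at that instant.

2022-11-24 18:56 ZNH

Query: 2022-11-24 15:56 UTC
Rule 1/2 (ZNH, +03:00): 2022-05-26 03:19 UTC ≤ query < 2022-12-11 14:29 UTC
15·60 + 56 + 180 = 1136 min
1136 = 0·1440 + 1136; 1136 = 18·60 + 56 → 18:56, same day
→ 2022-11-24 18:56 ZNH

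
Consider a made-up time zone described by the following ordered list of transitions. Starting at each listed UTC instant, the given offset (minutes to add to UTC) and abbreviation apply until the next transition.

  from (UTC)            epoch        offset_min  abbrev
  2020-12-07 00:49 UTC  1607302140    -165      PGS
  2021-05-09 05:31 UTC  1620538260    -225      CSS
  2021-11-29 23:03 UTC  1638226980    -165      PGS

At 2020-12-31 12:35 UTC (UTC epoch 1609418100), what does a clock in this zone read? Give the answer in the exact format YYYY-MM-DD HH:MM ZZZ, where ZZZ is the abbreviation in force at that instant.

2020-12-31 09:50 PGS

Query: 2020-12-31 12:35 UTC
Rule 1/3 (PGS, -02:45): 2020-12-07 00:49 UTC ≤ query < 2021-05-09 05:31 UTC
12·60 + 35 - 165 = 590 min
590 = 0·1440 + 590; 590 = 9·60 + 50 → 09:50, same day
→ 2020-12-31 09:50 PGS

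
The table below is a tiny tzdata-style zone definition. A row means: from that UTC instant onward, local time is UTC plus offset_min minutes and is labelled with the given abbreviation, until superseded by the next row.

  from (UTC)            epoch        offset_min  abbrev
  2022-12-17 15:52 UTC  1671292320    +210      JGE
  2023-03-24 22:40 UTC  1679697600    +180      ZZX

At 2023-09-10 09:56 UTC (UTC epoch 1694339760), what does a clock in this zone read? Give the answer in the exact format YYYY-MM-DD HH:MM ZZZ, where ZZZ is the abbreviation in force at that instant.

Query: 2023-09-10 09:56 UTC
Rule 2/2 (ZZX, +03:00): 2023-03-24 22:40 UTC ≤ query < +∞
9·60 + 56 + 180 = 776 min
776 = 0·1440 + 776; 776 = 12·60 + 56 → 12:56, same day
→ 2023-09-10 12:56 ZZX

2023-09-10 12:56 ZZX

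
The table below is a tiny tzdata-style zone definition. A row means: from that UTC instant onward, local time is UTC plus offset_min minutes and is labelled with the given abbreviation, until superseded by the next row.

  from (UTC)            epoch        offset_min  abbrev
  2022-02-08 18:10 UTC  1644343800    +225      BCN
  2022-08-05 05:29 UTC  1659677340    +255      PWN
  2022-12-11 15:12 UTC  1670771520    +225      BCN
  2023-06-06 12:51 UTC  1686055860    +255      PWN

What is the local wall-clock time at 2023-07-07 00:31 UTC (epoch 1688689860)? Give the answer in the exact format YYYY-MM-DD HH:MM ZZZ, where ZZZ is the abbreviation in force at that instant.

Query: 2023-07-07 00:31 UTC
Rule 4/4 (PWN, +04:15): 2023-06-06 12:51 UTC ≤ query < +∞
0·60 + 31 + 255 = 286 min
286 = 0·1440 + 286; 286 = 4·60 + 46 → 04:46, same day
→ 2023-07-07 04:46 PWN

2023-07-07 04:46 PWN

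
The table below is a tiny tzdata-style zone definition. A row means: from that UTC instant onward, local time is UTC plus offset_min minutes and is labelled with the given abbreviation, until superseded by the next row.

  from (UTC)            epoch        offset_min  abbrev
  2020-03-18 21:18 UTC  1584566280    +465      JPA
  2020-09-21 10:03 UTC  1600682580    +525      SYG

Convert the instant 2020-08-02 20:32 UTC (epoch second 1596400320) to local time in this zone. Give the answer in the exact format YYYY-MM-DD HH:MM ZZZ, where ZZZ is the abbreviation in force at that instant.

2020-08-03 04:17 JPA

Query: 2020-08-02 20:32 UTC
Rule 1/2 (JPA, +07:45): 2020-03-18 21:18 UTC ≤ query < 2020-09-21 10:03 UTC
20·60 + 32 + 465 = 1697 min
1697 = 1·1440 + 257; 257 = 4·60 + 17 → 04:17, 2020-08-02 + 1 day = 2020-08-03
→ 2020-08-03 04:17 JPA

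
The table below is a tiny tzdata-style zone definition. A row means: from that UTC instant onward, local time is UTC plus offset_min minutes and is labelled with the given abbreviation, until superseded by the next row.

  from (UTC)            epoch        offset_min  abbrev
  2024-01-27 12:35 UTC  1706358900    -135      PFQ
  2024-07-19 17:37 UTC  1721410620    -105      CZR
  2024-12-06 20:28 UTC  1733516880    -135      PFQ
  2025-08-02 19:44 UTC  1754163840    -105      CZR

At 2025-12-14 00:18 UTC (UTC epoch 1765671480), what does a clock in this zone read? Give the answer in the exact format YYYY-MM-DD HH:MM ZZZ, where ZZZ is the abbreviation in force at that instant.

2025-12-13 22:33 CZR

Query: 2025-12-14 00:18 UTC
Rule 4/4 (CZR, -01:45): 2025-08-02 19:44 UTC ≤ query < +∞
0·60 + 18 - 105 = -87 min
-87 = -1·1440 + 1353; 1353 = 22·60 + 33 → 22:33, 2025-12-14 - 1 day = 2025-12-13
→ 2025-12-13 22:33 CZR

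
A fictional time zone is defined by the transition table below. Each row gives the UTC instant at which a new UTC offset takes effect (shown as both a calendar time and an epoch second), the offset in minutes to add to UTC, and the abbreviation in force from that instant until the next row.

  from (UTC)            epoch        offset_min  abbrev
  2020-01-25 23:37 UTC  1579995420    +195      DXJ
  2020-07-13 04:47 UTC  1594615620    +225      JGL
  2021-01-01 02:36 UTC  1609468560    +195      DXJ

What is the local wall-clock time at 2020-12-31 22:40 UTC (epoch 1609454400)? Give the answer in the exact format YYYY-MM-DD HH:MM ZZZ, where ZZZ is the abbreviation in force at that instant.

2021-01-01 02:25 JGL

Query: 2020-12-31 22:40 UTC
Rule 2/3 (JGL, +03:45): 2020-07-13 04:47 UTC ≤ query < 2021-01-01 02:36 UTC
22·60 + 40 + 225 = 1585 min
1585 = 1·1440 + 145; 145 = 2·60 + 25 → 02:25, 2020-12-31 + 1 day = 2021-01-01
→ 2021-01-01 02:25 JGL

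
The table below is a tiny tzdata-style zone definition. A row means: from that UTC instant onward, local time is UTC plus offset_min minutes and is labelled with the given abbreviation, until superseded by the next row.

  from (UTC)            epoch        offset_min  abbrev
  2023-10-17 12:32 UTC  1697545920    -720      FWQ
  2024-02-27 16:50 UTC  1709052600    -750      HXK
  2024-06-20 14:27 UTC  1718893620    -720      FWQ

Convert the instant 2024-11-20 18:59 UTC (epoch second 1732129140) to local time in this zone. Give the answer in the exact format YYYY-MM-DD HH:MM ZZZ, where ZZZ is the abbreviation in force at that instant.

2024-11-20 06:59 FWQ

Query: 2024-11-20 18:59 UTC
Rule 3/3 (FWQ, -12:00): 2024-06-20 14:27 UTC ≤ query < +∞
18·60 + 59 - 720 = 419 min
419 = 0·1440 + 419; 419 = 6·60 + 59 → 06:59, same day
→ 2024-11-20 06:59 FWQ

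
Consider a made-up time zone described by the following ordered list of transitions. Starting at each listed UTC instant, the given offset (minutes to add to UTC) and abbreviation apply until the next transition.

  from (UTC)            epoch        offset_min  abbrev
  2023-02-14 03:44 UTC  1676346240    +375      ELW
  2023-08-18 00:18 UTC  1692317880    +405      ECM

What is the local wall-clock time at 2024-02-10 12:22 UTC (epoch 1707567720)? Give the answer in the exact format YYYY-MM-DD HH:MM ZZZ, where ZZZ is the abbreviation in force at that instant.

Query: 2024-02-10 12:22 UTC
Rule 2/2 (ECM, +06:45): 2023-08-18 00:18 UTC ≤ query < +∞
12·60 + 22 + 405 = 1147 min
1147 = 0·1440 + 1147; 1147 = 19·60 + 7 → 19:07, same day
→ 2024-02-10 19:07 ECM

2024-02-10 19:07 ECM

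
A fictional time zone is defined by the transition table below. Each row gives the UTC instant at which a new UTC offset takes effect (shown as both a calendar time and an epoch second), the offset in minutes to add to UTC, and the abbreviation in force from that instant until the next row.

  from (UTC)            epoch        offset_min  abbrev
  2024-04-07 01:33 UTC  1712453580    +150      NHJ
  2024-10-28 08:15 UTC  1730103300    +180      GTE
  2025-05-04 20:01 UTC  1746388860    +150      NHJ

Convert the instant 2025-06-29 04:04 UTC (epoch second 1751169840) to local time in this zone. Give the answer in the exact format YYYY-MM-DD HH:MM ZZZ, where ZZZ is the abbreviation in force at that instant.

Query: 2025-06-29 04:04 UTC
Rule 3/3 (NHJ, +02:30): 2025-05-04 20:01 UTC ≤ query < +∞
4·60 + 4 + 150 = 394 min
394 = 0·1440 + 394; 394 = 6·60 + 34 → 06:34, same day
→ 2025-06-29 06:34 NHJ

2025-06-29 06:34 NHJ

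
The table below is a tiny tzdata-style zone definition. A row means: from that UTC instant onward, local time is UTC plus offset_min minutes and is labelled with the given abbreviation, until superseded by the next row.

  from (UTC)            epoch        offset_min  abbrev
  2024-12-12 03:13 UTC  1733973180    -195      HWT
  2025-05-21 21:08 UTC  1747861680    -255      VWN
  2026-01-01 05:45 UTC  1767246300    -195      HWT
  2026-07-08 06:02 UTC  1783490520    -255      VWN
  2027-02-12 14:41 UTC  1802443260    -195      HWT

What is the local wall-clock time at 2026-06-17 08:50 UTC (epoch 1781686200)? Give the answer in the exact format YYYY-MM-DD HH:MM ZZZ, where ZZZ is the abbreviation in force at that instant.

Query: 2026-06-17 08:50 UTC
Rule 3/5 (HWT, -03:15): 2026-01-01 05:45 UTC ≤ query < 2026-07-08 06:02 UTC
8·60 + 50 - 195 = 335 min
335 = 0·1440 + 335; 335 = 5·60 + 35 → 05:35, same day
→ 2026-06-17 05:35 HWT

2026-06-17 05:35 HWT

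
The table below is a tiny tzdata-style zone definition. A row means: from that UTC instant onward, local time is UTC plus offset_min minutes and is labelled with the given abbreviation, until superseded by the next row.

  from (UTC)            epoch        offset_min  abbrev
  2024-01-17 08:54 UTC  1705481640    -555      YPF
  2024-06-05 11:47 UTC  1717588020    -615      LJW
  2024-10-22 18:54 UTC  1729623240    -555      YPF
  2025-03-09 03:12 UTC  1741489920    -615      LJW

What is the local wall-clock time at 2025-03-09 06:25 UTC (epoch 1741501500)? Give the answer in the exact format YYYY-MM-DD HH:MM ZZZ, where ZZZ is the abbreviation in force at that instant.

2025-03-08 20:10 LJW

Query: 2025-03-09 06:25 UTC
Rule 4/4 (LJW, -10:15): 2025-03-09 03:12 UTC ≤ query < +∞
6·60 + 25 - 615 = -230 min
-230 = -1·1440 + 1210; 1210 = 20·60 + 10 → 20:10, 2025-03-09 - 1 day = 2025-03-08
→ 2025-03-08 20:10 LJW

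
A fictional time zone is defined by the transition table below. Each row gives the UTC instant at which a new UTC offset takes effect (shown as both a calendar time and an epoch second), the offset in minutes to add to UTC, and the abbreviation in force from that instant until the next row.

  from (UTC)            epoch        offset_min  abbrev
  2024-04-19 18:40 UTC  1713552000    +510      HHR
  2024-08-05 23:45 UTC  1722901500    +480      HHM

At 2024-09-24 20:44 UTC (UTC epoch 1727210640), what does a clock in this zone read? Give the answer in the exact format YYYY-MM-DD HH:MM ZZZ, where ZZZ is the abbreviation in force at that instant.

2024-09-25 04:44 HHM

Query: 2024-09-24 20:44 UTC
Rule 2/2 (HHM, +08:00): 2024-08-05 23:45 UTC ≤ query < +∞
20·60 + 44 + 480 = 1724 min
1724 = 1·1440 + 284; 284 = 4·60 + 44 → 04:44, 2024-09-24 + 1 day = 2024-09-25
→ 2024-09-25 04:44 HHM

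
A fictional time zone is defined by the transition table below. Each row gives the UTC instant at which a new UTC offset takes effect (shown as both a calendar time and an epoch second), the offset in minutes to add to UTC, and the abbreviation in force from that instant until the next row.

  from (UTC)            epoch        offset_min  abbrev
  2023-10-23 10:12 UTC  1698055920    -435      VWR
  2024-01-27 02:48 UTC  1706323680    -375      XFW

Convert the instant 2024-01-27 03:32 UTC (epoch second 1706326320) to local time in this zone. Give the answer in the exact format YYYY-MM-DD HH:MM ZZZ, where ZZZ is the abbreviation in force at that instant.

2024-01-26 21:17 XFW

Query: 2024-01-27 03:32 UTC
Rule 2/2 (XFW, -06:15): 2024-01-27 02:48 UTC ≤ query < +∞
3·60 + 32 - 375 = -163 min
-163 = -1·1440 + 1277; 1277 = 21·60 + 17 → 21:17, 2024-01-27 - 1 day = 2024-01-26
→ 2024-01-26 21:17 XFW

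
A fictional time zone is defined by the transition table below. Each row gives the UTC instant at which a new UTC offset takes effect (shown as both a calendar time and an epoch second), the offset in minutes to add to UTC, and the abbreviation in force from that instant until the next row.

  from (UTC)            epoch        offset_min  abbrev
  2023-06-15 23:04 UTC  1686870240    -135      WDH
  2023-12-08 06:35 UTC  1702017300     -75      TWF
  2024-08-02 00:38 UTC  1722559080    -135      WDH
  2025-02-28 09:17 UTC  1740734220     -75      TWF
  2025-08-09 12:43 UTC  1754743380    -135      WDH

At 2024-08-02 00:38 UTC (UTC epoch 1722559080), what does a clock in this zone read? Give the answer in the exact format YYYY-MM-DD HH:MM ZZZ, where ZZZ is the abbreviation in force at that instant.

Query: 2024-08-02 00:38 UTC
Rule 3/5 (WDH, -02:15): 2024-08-02 00:38 UTC ≤ query < 2025-02-28 09:17 UTC
0·60 + 38 - 135 = -97 min
-97 = -1·1440 + 1343; 1343 = 22·60 + 23 → 22:23, 2024-08-02 - 1 day = 2024-08-01
→ 2024-08-01 22:23 WDH

2024-08-01 22:23 WDH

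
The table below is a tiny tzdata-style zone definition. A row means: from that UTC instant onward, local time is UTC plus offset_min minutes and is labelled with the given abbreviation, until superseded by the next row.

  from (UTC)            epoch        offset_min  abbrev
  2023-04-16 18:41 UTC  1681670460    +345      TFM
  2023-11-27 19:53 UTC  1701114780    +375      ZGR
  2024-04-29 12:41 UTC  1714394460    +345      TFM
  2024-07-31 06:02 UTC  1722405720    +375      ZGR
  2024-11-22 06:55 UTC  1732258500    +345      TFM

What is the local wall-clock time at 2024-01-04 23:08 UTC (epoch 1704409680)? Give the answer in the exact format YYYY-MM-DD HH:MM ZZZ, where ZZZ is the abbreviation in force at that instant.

2024-01-05 05:23 ZGR

Query: 2024-01-04 23:08 UTC
Rule 2/5 (ZGR, +06:15): 2023-11-27 19:53 UTC ≤ query < 2024-04-29 12:41 UTC
23·60 + 8 + 375 = 1763 min
1763 = 1·1440 + 323; 323 = 5·60 + 23 → 05:23, 2024-01-04 + 1 day = 2024-01-05
→ 2024-01-05 05:23 ZGR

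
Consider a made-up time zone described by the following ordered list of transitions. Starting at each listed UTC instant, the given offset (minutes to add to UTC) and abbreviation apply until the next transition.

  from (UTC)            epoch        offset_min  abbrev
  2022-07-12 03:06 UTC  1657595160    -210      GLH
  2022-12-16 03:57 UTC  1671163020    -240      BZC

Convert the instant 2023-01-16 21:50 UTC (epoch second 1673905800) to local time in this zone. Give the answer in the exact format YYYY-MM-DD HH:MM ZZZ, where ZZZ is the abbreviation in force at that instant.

Query: 2023-01-16 21:50 UTC
Rule 2/2 (BZC, -04:00): 2022-12-16 03:57 UTC ≤ query < +∞
21·60 + 50 - 240 = 1070 min
1070 = 0·1440 + 1070; 1070 = 17·60 + 50 → 17:50, same day
→ 2023-01-16 17:50 BZC

2023-01-16 17:50 BZC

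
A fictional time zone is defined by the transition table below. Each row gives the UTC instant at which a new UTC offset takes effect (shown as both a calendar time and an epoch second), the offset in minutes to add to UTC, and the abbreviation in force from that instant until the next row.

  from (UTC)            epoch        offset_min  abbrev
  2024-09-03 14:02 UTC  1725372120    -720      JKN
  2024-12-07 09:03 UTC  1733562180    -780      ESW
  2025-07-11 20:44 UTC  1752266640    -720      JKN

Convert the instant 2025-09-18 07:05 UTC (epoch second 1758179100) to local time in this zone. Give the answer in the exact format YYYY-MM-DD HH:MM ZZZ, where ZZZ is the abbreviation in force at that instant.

Query: 2025-09-18 07:05 UTC
Rule 3/3 (JKN, -12:00): 2025-07-11 20:44 UTC ≤ query < +∞
7·60 + 5 - 720 = -295 min
-295 = -1·1440 + 1145; 1145 = 19·60 + 5 → 19:05, 2025-09-18 - 1 day = 2025-09-17
→ 2025-09-17 19:05 JKN

2025-09-17 19:05 JKN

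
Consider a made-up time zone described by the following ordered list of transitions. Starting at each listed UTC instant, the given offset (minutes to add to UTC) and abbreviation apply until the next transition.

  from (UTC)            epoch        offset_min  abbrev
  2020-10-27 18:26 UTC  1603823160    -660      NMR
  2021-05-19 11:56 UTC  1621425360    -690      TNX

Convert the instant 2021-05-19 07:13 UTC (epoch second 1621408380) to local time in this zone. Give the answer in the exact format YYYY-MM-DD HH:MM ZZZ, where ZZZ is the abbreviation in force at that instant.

Query: 2021-05-19 07:13 UTC
Rule 1/2 (NMR, -11:00): 2020-10-27 18:26 UTC ≤ query < 2021-05-19 11:56 UTC
7·60 + 13 - 660 = -227 min
-227 = -1·1440 + 1213; 1213 = 20·60 + 13 → 20:13, 2021-05-19 - 1 day = 2021-05-18
→ 2021-05-18 20:13 NMR

2021-05-18 20:13 NMR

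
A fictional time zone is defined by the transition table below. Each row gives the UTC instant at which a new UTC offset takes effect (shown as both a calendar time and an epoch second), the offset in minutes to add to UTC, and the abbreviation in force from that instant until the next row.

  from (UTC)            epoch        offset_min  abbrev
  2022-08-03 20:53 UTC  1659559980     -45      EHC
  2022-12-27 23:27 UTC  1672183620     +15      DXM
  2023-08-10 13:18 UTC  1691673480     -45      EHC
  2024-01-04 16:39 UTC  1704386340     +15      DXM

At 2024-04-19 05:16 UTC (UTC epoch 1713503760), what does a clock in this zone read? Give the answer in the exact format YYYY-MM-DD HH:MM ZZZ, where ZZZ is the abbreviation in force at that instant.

Query: 2024-04-19 05:16 UTC
Rule 4/4 (DXM, +00:15): 2024-01-04 16:39 UTC ≤ query < +∞
5·60 + 16 + 15 = 331 min
331 = 0·1440 + 331; 331 = 5·60 + 31 → 05:31, same day
→ 2024-04-19 05:31 DXM

2024-04-19 05:31 DXM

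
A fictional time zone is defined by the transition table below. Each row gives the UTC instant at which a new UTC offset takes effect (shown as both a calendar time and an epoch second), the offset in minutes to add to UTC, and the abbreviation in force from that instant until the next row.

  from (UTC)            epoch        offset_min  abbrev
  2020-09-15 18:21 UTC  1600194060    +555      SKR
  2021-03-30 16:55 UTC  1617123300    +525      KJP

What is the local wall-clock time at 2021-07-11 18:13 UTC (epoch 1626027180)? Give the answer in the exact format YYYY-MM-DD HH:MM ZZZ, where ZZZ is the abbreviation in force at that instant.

2021-07-12 02:58 KJP

Query: 2021-07-11 18:13 UTC
Rule 2/2 (KJP, +08:45): 2021-03-30 16:55 UTC ≤ query < +∞
18·60 + 13 + 525 = 1618 min
1618 = 1·1440 + 178; 178 = 2·60 + 58 → 02:58, 2021-07-11 + 1 day = 2021-07-12
→ 2021-07-12 02:58 KJP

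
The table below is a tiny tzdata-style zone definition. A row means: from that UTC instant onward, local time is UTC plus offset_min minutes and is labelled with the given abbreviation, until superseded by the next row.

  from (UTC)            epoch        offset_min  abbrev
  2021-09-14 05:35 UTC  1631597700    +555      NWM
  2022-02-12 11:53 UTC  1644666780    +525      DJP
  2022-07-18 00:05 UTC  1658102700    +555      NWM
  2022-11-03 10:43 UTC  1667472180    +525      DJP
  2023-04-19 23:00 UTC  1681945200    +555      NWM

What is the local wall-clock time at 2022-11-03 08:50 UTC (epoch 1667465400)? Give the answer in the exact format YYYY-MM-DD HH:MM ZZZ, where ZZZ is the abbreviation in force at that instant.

Query: 2022-11-03 08:50 UTC
Rule 3/5 (NWM, +09:15): 2022-07-18 00:05 UTC ≤ query < 2022-11-03 10:43 UTC
8·60 + 50 + 555 = 1085 min
1085 = 0·1440 + 1085; 1085 = 18·60 + 5 → 18:05, same day
→ 2022-11-03 18:05 NWM

2022-11-03 18:05 NWM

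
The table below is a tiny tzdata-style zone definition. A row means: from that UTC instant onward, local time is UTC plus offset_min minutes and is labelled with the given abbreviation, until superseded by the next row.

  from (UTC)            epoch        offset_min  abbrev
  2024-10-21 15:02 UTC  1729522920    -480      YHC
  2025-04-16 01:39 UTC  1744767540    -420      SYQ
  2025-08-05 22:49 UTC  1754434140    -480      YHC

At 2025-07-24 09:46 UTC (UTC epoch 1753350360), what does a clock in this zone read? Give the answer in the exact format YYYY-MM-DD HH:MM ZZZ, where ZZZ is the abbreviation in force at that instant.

2025-07-24 02:46 SYQ

Query: 2025-07-24 09:46 UTC
Rule 2/3 (SYQ, -07:00): 2025-04-16 01:39 UTC ≤ query < 2025-08-05 22:49 UTC
9·60 + 46 - 420 = 166 min
166 = 0·1440 + 166; 166 = 2·60 + 46 → 02:46, same day
→ 2025-07-24 02:46 SYQ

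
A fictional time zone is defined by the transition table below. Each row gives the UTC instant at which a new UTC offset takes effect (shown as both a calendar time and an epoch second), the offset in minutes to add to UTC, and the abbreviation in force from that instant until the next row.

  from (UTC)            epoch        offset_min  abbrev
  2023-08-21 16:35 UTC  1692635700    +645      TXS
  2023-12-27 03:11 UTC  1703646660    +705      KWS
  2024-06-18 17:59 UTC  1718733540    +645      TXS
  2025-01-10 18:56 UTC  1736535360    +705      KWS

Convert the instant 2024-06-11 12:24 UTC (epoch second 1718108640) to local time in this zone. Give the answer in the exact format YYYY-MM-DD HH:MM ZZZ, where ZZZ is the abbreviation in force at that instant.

Query: 2024-06-11 12:24 UTC
Rule 2/4 (KWS, +11:45): 2023-12-27 03:11 UTC ≤ query < 2024-06-18 17:59 UTC
12·60 + 24 + 705 = 1449 min
1449 = 1·1440 + 9; 9 = 0·60 + 9 → 00:09, 2024-06-11 + 1 day = 2024-06-12
→ 2024-06-12 00:09 KWS

2024-06-12 00:09 KWS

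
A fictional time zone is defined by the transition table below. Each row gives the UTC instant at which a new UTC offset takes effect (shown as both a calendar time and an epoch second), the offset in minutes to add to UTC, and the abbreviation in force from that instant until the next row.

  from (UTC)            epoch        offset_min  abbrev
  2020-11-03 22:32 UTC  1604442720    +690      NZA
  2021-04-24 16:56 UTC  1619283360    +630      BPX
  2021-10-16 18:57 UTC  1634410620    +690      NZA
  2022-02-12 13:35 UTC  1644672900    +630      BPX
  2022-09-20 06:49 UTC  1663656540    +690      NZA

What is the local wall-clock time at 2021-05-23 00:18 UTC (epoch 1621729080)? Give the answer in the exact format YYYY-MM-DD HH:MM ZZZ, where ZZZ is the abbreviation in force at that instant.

Query: 2021-05-23 00:18 UTC
Rule 2/5 (BPX, +10:30): 2021-04-24 16:56 UTC ≤ query < 2021-10-16 18:57 UTC
0·60 + 18 + 630 = 648 min
648 = 0·1440 + 648; 648 = 10·60 + 48 → 10:48, same day
→ 2021-05-23 10:48 BPX

2021-05-23 10:48 BPX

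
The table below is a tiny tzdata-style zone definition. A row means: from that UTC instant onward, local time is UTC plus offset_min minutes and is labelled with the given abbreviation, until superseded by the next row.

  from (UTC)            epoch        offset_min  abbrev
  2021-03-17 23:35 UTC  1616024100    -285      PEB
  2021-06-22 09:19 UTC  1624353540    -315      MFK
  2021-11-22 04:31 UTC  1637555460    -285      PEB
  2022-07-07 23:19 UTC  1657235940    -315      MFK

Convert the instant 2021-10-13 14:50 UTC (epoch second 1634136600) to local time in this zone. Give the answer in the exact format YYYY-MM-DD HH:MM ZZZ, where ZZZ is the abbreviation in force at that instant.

Query: 2021-10-13 14:50 UTC
Rule 2/4 (MFK, -05:15): 2021-06-22 09:19 UTC ≤ query < 2021-11-22 04:31 UTC
14·60 + 50 - 315 = 575 min
575 = 0·1440 + 575; 575 = 9·60 + 35 → 09:35, same day
→ 2021-10-13 09:35 MFK

2021-10-13 09:35 MFK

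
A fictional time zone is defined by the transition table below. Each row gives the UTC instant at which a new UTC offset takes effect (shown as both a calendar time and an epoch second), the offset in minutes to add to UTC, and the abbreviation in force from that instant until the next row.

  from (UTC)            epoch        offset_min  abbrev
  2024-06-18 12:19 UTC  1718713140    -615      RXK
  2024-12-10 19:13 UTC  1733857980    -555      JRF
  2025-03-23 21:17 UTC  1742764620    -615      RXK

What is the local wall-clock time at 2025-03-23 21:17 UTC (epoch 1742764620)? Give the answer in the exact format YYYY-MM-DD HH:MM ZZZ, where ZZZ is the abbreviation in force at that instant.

2025-03-23 11:02 RXK

Query: 2025-03-23 21:17 UTC
Rule 3/3 (RXK, -10:15): 2025-03-23 21:17 UTC ≤ query < +∞
21·60 + 17 - 615 = 662 min
662 = 0·1440 + 662; 662 = 11·60 + 2 → 11:02, same day
→ 2025-03-23 11:02 RXK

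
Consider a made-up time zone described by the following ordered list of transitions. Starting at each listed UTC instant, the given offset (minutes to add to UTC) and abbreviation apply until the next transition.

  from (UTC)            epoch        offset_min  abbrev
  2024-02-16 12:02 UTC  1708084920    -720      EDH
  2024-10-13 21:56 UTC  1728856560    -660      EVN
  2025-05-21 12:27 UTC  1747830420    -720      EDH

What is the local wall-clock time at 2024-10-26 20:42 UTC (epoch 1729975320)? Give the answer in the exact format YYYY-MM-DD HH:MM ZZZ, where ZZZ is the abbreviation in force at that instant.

2024-10-26 09:42 EVN

Query: 2024-10-26 20:42 UTC
Rule 2/3 (EVN, -11:00): 2024-10-13 21:56 UTC ≤ query < 2025-05-21 12:27 UTC
20·60 + 42 - 660 = 582 min
582 = 0·1440 + 582; 582 = 9·60 + 42 → 09:42, same day
→ 2024-10-26 09:42 EVN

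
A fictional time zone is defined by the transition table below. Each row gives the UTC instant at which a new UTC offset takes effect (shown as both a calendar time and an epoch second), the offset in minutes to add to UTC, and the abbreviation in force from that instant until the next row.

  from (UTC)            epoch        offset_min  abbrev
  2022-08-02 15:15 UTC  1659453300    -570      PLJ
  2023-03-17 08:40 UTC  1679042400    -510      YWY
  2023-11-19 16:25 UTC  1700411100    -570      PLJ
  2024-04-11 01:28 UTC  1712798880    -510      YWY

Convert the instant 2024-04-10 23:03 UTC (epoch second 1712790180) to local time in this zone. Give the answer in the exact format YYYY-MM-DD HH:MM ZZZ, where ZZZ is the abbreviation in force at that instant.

Query: 2024-04-10 23:03 UTC
Rule 3/4 (PLJ, -09:30): 2023-11-19 16:25 UTC ≤ query < 2024-04-11 01:28 UTC
23·60 + 3 - 570 = 813 min
813 = 0·1440 + 813; 813 = 13·60 + 33 → 13:33, same day
→ 2024-04-10 13:33 PLJ

2024-04-10 13:33 PLJ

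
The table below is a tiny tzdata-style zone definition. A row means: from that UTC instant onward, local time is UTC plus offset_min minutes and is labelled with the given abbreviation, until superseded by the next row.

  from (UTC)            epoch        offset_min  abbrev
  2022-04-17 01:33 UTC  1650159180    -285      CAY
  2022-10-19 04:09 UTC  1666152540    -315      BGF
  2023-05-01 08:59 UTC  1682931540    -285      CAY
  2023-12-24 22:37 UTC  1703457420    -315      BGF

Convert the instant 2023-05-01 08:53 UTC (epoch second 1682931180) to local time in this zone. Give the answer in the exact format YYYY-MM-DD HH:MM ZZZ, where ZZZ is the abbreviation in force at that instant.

2023-05-01 03:38 BGF

Query: 2023-05-01 08:53 UTC
Rule 2/4 (BGF, -05:15): 2022-10-19 04:09 UTC ≤ query < 2023-05-01 08:59 UTC
8·60 + 53 - 315 = 218 min
218 = 0·1440 + 218; 218 = 3·60 + 38 → 03:38, same day
→ 2023-05-01 03:38 BGF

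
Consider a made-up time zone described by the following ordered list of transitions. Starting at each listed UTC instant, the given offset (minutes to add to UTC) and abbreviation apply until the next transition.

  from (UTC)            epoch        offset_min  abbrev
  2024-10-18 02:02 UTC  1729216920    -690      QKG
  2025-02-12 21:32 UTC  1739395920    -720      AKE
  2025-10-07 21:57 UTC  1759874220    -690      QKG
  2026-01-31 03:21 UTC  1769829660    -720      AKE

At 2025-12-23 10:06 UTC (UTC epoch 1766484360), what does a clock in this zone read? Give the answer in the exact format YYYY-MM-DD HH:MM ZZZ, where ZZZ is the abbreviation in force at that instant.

2025-12-22 22:36 QKG

Query: 2025-12-23 10:06 UTC
Rule 3/4 (QKG, -11:30): 2025-10-07 21:57 UTC ≤ query < 2026-01-31 03:21 UTC
10·60 + 6 - 690 = -84 min
-84 = -1·1440 + 1356; 1356 = 22·60 + 36 → 22:36, 2025-12-23 - 1 day = 2025-12-22
→ 2025-12-22 22:36 QKG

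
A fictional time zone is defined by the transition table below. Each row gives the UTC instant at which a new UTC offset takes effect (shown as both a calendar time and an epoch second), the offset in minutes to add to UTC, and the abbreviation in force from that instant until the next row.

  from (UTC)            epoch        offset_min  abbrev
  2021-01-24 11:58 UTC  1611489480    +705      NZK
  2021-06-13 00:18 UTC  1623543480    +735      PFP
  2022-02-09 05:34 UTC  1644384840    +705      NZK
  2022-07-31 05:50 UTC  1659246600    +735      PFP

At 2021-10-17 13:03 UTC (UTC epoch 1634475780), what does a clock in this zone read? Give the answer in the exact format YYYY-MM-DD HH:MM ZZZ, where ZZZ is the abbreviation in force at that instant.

2021-10-18 01:18 PFP

Query: 2021-10-17 13:03 UTC
Rule 2/4 (PFP, +12:15): 2021-06-13 00:18 UTC ≤ query < 2022-02-09 05:34 UTC
13·60 + 3 + 735 = 1518 min
1518 = 1·1440 + 78; 78 = 1·60 + 18 → 01:18, 2021-10-17 + 1 day = 2021-10-18
→ 2021-10-18 01:18 PFP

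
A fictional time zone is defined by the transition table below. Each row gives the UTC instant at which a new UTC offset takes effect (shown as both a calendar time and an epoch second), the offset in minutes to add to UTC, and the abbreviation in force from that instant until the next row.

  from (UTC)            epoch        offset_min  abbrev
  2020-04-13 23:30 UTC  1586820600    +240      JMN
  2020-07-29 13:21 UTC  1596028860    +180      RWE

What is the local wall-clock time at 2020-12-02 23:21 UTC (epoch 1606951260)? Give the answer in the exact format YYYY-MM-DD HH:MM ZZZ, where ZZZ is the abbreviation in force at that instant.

2020-12-03 02:21 RWE

Query: 2020-12-02 23:21 UTC
Rule 2/2 (RWE, +03:00): 2020-07-29 13:21 UTC ≤ query < +∞
23·60 + 21 + 180 = 1581 min
1581 = 1·1440 + 141; 141 = 2·60 + 21 → 02:21, 2020-12-02 + 1 day = 2020-12-03
→ 2020-12-03 02:21 RWE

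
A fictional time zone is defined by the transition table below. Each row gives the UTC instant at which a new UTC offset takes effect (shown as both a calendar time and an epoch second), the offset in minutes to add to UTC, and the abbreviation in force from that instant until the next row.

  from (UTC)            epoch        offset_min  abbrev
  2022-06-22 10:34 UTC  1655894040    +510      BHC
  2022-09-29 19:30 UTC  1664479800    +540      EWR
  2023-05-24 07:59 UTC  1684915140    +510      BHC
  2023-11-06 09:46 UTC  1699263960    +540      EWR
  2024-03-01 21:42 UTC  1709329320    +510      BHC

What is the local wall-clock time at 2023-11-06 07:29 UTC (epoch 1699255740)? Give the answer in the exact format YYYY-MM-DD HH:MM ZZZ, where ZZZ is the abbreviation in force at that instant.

Query: 2023-11-06 07:29 UTC
Rule 3/5 (BHC, +08:30): 2023-05-24 07:59 UTC ≤ query < 2023-11-06 09:46 UTC
7·60 + 29 + 510 = 959 min
959 = 0·1440 + 959; 959 = 15·60 + 59 → 15:59, same day
→ 2023-11-06 15:59 BHC

2023-11-06 15:59 BHC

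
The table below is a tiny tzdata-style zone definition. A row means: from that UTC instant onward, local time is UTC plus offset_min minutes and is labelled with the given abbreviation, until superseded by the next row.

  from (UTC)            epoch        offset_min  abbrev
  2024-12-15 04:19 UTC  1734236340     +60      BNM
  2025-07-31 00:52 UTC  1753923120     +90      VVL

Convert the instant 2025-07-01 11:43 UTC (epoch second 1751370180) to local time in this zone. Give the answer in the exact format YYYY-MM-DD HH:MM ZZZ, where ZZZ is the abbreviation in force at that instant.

2025-07-01 12:43 BNM

Query: 2025-07-01 11:43 UTC
Rule 1/2 (BNM, +01:00): 2024-12-15 04:19 UTC ≤ query < 2025-07-31 00:52 UTC
11·60 + 43 + 60 = 763 min
763 = 0·1440 + 763; 763 = 12·60 + 43 → 12:43, same day
→ 2025-07-01 12:43 BNM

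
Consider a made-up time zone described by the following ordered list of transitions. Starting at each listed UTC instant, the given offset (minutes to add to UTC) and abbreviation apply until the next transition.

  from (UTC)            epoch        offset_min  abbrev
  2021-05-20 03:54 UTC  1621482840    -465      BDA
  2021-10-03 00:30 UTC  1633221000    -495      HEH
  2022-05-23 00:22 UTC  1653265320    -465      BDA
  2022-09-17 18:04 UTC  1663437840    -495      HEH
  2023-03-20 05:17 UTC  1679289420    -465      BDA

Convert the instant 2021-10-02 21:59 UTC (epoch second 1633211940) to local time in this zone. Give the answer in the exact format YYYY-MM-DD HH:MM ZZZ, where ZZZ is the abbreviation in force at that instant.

2021-10-02 14:14 BDA

Query: 2021-10-02 21:59 UTC
Rule 1/5 (BDA, -07:45): 2021-05-20 03:54 UTC ≤ query < 2021-10-03 00:30 UTC
21·60 + 59 - 465 = 854 min
854 = 0·1440 + 854; 854 = 14·60 + 14 → 14:14, same day
→ 2021-10-02 14:14 BDA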